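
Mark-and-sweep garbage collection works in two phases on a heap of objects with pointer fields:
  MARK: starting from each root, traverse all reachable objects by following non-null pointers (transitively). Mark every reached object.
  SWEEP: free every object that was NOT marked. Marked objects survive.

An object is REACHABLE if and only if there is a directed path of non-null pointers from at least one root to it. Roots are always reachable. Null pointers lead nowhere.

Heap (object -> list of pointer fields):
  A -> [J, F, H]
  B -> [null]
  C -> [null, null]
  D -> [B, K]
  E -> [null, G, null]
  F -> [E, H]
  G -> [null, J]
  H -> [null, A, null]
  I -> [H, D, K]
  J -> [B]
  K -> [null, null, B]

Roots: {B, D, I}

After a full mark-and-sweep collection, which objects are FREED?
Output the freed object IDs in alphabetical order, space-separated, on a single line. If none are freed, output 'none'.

Roots: B D I
Mark B: refs=null, marked=B
Mark D: refs=B K, marked=B D
Mark I: refs=H D K, marked=B D I
Mark K: refs=null null B, marked=B D I K
Mark H: refs=null A null, marked=B D H I K
Mark A: refs=J F H, marked=A B D H I K
Mark J: refs=B, marked=A B D H I J K
Mark F: refs=E H, marked=A B D F H I J K
Mark E: refs=null G null, marked=A B D E F H I J K
Mark G: refs=null J, marked=A B D E F G H I J K
Unmarked (collected): C

Answer: C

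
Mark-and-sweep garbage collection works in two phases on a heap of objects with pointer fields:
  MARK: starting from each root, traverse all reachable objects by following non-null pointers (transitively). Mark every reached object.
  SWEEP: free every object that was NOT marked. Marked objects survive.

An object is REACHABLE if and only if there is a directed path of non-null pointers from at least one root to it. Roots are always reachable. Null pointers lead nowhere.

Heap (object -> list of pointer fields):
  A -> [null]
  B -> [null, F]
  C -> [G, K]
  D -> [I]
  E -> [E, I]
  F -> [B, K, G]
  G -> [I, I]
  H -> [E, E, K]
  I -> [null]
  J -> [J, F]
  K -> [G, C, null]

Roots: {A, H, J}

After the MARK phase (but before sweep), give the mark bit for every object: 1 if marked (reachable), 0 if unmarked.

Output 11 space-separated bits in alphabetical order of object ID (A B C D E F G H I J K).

Answer: 1 1 1 0 1 1 1 1 1 1 1

Derivation:
Roots: A H J
Mark A: refs=null, marked=A
Mark H: refs=E E K, marked=A H
Mark J: refs=J F, marked=A H J
Mark E: refs=E I, marked=A E H J
Mark K: refs=G C null, marked=A E H J K
Mark F: refs=B K G, marked=A E F H J K
Mark I: refs=null, marked=A E F H I J K
Mark G: refs=I I, marked=A E F G H I J K
Mark C: refs=G K, marked=A C E F G H I J K
Mark B: refs=null F, marked=A B C E F G H I J K
Unmarked (collected): D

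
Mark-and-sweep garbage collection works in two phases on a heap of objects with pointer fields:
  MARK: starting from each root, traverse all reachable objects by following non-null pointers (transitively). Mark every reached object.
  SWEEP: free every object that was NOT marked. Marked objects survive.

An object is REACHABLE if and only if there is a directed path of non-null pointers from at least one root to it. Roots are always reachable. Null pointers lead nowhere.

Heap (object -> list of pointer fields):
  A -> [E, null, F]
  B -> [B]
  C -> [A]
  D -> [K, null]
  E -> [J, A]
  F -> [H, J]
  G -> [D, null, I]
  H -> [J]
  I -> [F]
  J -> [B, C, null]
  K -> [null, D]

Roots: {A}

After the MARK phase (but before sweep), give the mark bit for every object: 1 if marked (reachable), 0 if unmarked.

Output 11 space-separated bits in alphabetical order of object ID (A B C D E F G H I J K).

Answer: 1 1 1 0 1 1 0 1 0 1 0

Derivation:
Roots: A
Mark A: refs=E null F, marked=A
Mark E: refs=J A, marked=A E
Mark F: refs=H J, marked=A E F
Mark J: refs=B C null, marked=A E F J
Mark H: refs=J, marked=A E F H J
Mark B: refs=B, marked=A B E F H J
Mark C: refs=A, marked=A B C E F H J
Unmarked (collected): D G I K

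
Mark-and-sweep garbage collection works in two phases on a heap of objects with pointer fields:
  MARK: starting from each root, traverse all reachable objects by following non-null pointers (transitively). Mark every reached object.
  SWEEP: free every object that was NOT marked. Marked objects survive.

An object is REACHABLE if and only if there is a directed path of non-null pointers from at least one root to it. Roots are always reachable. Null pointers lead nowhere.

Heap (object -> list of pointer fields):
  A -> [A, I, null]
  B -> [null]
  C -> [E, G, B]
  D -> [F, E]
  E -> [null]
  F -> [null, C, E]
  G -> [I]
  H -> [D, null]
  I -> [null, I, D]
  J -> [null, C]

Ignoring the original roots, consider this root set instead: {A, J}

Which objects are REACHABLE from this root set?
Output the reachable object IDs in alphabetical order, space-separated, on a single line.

Roots: A J
Mark A: refs=A I null, marked=A
Mark J: refs=null C, marked=A J
Mark I: refs=null I D, marked=A I J
Mark C: refs=E G B, marked=A C I J
Mark D: refs=F E, marked=A C D I J
Mark E: refs=null, marked=A C D E I J
Mark G: refs=I, marked=A C D E G I J
Mark B: refs=null, marked=A B C D E G I J
Mark F: refs=null C E, marked=A B C D E F G I J
Unmarked (collected): H

Answer: A B C D E F G I J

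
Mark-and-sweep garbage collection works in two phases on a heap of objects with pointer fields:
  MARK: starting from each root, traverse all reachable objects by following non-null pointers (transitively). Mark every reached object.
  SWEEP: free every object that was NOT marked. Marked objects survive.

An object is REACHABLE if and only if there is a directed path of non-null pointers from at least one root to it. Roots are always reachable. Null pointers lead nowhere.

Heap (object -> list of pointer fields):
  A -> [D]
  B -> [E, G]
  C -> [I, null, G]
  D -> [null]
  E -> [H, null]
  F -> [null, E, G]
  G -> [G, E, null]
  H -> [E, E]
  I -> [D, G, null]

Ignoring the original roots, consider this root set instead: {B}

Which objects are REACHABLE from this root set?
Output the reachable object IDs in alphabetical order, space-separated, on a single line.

Roots: B
Mark B: refs=E G, marked=B
Mark E: refs=H null, marked=B E
Mark G: refs=G E null, marked=B E G
Mark H: refs=E E, marked=B E G H
Unmarked (collected): A C D F I

Answer: B E G H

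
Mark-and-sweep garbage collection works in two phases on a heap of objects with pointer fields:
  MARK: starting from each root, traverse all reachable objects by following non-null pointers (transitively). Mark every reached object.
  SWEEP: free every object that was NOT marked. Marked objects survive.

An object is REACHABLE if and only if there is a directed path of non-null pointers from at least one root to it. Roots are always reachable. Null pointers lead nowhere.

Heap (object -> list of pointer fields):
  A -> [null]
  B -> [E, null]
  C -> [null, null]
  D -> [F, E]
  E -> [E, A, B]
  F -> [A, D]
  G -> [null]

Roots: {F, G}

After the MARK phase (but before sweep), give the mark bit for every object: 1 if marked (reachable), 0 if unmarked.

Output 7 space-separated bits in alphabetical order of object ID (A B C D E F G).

Answer: 1 1 0 1 1 1 1

Derivation:
Roots: F G
Mark F: refs=A D, marked=F
Mark G: refs=null, marked=F G
Mark A: refs=null, marked=A F G
Mark D: refs=F E, marked=A D F G
Mark E: refs=E A B, marked=A D E F G
Mark B: refs=E null, marked=A B D E F G
Unmarked (collected): C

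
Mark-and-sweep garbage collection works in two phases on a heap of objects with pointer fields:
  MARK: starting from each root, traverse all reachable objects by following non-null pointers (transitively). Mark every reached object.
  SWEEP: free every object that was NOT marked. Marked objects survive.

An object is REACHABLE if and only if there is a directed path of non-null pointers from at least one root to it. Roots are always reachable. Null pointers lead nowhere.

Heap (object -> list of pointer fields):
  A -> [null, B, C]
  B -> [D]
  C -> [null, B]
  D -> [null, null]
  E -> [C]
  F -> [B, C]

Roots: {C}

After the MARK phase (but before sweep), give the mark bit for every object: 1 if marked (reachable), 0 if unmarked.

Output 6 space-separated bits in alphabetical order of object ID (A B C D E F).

Roots: C
Mark C: refs=null B, marked=C
Mark B: refs=D, marked=B C
Mark D: refs=null null, marked=B C D
Unmarked (collected): A E F

Answer: 0 1 1 1 0 0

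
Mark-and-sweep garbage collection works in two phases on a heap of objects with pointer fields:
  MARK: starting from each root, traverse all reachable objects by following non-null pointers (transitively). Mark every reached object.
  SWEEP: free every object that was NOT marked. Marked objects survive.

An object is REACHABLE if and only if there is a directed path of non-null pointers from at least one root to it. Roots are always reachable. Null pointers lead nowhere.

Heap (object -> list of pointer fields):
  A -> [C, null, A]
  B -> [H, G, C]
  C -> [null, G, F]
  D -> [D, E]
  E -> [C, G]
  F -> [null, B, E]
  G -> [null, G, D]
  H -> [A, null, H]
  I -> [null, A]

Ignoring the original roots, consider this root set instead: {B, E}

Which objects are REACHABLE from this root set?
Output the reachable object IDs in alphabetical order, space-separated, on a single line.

Answer: A B C D E F G H

Derivation:
Roots: B E
Mark B: refs=H G C, marked=B
Mark E: refs=C G, marked=B E
Mark H: refs=A null H, marked=B E H
Mark G: refs=null G D, marked=B E G H
Mark C: refs=null G F, marked=B C E G H
Mark A: refs=C null A, marked=A B C E G H
Mark D: refs=D E, marked=A B C D E G H
Mark F: refs=null B E, marked=A B C D E F G H
Unmarked (collected): I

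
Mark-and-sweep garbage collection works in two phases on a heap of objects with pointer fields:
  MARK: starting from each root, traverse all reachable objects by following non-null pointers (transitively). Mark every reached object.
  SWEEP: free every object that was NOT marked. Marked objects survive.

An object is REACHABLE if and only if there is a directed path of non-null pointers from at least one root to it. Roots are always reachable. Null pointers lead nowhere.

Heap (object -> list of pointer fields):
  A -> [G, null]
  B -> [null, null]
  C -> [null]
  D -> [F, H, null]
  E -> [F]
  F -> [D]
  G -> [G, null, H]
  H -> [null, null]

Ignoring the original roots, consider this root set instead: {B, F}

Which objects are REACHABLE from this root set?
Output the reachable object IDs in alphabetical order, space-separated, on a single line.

Roots: B F
Mark B: refs=null null, marked=B
Mark F: refs=D, marked=B F
Mark D: refs=F H null, marked=B D F
Mark H: refs=null null, marked=B D F H
Unmarked (collected): A C E G

Answer: B D F H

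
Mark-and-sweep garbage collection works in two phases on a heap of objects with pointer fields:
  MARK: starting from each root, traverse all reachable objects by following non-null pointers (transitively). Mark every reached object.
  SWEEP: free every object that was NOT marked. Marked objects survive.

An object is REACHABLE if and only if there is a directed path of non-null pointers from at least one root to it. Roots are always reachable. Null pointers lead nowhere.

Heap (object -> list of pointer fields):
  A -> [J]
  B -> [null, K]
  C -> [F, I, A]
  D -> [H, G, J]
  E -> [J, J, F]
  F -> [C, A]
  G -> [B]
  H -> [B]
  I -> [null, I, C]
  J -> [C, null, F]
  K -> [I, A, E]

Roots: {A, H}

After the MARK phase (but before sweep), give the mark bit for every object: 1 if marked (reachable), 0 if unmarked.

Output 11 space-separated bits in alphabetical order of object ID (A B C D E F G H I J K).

Roots: A H
Mark A: refs=J, marked=A
Mark H: refs=B, marked=A H
Mark J: refs=C null F, marked=A H J
Mark B: refs=null K, marked=A B H J
Mark C: refs=F I A, marked=A B C H J
Mark F: refs=C A, marked=A B C F H J
Mark K: refs=I A E, marked=A B C F H J K
Mark I: refs=null I C, marked=A B C F H I J K
Mark E: refs=J J F, marked=A B C E F H I J K
Unmarked (collected): D G

Answer: 1 1 1 0 1 1 0 1 1 1 1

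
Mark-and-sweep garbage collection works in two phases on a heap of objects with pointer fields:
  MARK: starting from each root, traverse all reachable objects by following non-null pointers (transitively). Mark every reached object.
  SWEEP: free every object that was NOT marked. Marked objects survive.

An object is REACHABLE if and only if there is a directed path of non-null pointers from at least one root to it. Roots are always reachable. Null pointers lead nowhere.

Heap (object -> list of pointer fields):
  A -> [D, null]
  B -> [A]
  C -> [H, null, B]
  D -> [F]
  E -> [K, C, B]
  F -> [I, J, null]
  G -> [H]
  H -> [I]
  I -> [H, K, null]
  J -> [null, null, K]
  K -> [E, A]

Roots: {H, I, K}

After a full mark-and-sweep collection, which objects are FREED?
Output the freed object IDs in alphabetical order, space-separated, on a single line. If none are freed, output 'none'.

Answer: G

Derivation:
Roots: H I K
Mark H: refs=I, marked=H
Mark I: refs=H K null, marked=H I
Mark K: refs=E A, marked=H I K
Mark E: refs=K C B, marked=E H I K
Mark A: refs=D null, marked=A E H I K
Mark C: refs=H null B, marked=A C E H I K
Mark B: refs=A, marked=A B C E H I K
Mark D: refs=F, marked=A B C D E H I K
Mark F: refs=I J null, marked=A B C D E F H I K
Mark J: refs=null null K, marked=A B C D E F H I J K
Unmarked (collected): G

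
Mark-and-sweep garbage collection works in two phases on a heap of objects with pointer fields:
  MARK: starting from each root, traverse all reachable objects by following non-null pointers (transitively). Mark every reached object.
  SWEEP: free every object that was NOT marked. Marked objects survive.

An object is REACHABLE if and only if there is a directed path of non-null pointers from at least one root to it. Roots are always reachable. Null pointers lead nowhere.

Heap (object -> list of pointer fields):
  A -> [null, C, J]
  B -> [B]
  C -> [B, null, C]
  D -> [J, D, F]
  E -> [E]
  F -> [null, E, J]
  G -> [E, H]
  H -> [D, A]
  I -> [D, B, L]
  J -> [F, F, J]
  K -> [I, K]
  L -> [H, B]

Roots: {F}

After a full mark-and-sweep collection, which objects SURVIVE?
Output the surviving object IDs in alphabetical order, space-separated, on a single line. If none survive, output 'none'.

Roots: F
Mark F: refs=null E J, marked=F
Mark E: refs=E, marked=E F
Mark J: refs=F F J, marked=E F J
Unmarked (collected): A B C D G H I K L

Answer: E F J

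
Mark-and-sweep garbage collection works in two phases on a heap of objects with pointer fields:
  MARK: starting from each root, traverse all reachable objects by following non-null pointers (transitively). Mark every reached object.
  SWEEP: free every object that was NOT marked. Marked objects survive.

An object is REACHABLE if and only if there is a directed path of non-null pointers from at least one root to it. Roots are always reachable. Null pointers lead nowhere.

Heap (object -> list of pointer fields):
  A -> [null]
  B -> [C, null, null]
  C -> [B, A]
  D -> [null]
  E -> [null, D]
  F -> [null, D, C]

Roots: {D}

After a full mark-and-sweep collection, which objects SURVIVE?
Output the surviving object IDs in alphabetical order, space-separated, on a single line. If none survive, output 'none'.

Roots: D
Mark D: refs=null, marked=D
Unmarked (collected): A B C E F

Answer: D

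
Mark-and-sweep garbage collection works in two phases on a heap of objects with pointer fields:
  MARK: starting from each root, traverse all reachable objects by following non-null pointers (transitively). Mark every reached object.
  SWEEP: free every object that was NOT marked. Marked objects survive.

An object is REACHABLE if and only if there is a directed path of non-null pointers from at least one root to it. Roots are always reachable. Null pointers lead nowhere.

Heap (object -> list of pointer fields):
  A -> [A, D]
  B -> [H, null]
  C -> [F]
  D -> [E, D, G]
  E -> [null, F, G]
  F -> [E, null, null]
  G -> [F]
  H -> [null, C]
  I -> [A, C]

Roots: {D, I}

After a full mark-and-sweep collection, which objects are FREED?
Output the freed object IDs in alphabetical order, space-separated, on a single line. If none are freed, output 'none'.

Answer: B H

Derivation:
Roots: D I
Mark D: refs=E D G, marked=D
Mark I: refs=A C, marked=D I
Mark E: refs=null F G, marked=D E I
Mark G: refs=F, marked=D E G I
Mark A: refs=A D, marked=A D E G I
Mark C: refs=F, marked=A C D E G I
Mark F: refs=E null null, marked=A C D E F G I
Unmarked (collected): B H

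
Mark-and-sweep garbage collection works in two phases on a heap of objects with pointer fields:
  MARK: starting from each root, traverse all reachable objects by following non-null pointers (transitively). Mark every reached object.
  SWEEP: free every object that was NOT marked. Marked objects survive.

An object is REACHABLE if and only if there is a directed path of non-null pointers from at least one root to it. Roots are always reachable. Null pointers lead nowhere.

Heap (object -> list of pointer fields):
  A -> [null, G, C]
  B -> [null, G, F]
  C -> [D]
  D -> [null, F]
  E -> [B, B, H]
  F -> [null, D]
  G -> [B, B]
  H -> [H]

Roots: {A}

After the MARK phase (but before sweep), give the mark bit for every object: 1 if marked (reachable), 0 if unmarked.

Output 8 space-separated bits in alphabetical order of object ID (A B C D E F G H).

Roots: A
Mark A: refs=null G C, marked=A
Mark G: refs=B B, marked=A G
Mark C: refs=D, marked=A C G
Mark B: refs=null G F, marked=A B C G
Mark D: refs=null F, marked=A B C D G
Mark F: refs=null D, marked=A B C D F G
Unmarked (collected): E H

Answer: 1 1 1 1 0 1 1 0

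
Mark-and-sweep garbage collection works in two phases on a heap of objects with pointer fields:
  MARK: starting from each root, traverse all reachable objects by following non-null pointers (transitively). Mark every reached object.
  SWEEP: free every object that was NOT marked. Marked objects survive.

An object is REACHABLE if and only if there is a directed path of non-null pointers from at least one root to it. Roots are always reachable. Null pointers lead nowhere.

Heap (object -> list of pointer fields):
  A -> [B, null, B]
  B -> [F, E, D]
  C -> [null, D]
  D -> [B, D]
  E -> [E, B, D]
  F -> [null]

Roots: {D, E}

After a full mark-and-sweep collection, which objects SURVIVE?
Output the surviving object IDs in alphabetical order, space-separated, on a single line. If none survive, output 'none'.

Roots: D E
Mark D: refs=B D, marked=D
Mark E: refs=E B D, marked=D E
Mark B: refs=F E D, marked=B D E
Mark F: refs=null, marked=B D E F
Unmarked (collected): A C

Answer: B D E F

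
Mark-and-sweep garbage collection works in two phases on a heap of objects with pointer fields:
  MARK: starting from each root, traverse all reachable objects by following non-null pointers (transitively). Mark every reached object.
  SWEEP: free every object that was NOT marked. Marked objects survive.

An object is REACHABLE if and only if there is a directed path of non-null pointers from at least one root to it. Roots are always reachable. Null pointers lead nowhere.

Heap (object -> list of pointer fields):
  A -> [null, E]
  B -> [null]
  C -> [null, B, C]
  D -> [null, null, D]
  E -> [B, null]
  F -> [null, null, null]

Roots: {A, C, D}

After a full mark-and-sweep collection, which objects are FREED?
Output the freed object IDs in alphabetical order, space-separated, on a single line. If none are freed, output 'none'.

Answer: F

Derivation:
Roots: A C D
Mark A: refs=null E, marked=A
Mark C: refs=null B C, marked=A C
Mark D: refs=null null D, marked=A C D
Mark E: refs=B null, marked=A C D E
Mark B: refs=null, marked=A B C D E
Unmarked (collected): F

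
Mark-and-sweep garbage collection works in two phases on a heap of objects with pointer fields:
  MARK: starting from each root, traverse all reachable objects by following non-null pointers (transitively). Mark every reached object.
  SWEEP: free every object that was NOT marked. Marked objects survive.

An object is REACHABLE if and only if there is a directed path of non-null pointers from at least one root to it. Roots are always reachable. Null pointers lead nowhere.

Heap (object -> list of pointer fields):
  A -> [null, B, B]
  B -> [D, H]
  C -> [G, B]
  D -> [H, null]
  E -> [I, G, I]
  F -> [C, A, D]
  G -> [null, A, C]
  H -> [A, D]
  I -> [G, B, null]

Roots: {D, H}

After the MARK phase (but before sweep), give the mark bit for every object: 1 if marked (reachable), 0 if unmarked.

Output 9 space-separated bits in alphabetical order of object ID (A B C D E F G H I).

Roots: D H
Mark D: refs=H null, marked=D
Mark H: refs=A D, marked=D H
Mark A: refs=null B B, marked=A D H
Mark B: refs=D H, marked=A B D H
Unmarked (collected): C E F G I

Answer: 1 1 0 1 0 0 0 1 0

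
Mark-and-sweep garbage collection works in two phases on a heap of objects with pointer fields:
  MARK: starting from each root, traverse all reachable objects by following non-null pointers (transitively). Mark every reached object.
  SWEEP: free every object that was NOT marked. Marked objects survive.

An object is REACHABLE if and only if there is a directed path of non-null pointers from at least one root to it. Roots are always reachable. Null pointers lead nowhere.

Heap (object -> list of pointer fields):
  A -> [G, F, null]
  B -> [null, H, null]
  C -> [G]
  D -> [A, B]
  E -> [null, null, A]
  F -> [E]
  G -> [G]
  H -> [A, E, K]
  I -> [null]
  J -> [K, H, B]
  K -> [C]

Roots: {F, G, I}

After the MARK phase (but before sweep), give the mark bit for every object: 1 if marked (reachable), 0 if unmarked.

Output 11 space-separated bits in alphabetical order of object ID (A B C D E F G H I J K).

Roots: F G I
Mark F: refs=E, marked=F
Mark G: refs=G, marked=F G
Mark I: refs=null, marked=F G I
Mark E: refs=null null A, marked=E F G I
Mark A: refs=G F null, marked=A E F G I
Unmarked (collected): B C D H J K

Answer: 1 0 0 0 1 1 1 0 1 0 0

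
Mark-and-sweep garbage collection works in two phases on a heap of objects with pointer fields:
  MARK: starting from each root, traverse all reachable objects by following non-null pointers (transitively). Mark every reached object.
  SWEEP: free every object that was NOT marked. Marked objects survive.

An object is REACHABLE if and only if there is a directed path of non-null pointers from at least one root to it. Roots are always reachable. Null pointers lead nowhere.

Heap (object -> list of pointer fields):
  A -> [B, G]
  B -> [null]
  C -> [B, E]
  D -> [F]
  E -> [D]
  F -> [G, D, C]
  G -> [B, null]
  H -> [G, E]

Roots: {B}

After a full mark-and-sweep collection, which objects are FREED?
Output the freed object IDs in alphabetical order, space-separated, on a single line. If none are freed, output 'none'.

Roots: B
Mark B: refs=null, marked=B
Unmarked (collected): A C D E F G H

Answer: A C D E F G H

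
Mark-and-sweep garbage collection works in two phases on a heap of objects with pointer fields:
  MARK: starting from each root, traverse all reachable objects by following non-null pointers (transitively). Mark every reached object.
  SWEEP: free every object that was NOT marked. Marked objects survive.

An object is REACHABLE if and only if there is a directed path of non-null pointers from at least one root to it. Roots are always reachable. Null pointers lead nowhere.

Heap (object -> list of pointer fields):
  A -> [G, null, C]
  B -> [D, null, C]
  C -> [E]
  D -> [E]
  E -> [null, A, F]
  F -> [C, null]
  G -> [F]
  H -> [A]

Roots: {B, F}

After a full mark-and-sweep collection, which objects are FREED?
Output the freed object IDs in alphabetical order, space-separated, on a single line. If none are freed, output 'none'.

Roots: B F
Mark B: refs=D null C, marked=B
Mark F: refs=C null, marked=B F
Mark D: refs=E, marked=B D F
Mark C: refs=E, marked=B C D F
Mark E: refs=null A F, marked=B C D E F
Mark A: refs=G null C, marked=A B C D E F
Mark G: refs=F, marked=A B C D E F G
Unmarked (collected): H

Answer: H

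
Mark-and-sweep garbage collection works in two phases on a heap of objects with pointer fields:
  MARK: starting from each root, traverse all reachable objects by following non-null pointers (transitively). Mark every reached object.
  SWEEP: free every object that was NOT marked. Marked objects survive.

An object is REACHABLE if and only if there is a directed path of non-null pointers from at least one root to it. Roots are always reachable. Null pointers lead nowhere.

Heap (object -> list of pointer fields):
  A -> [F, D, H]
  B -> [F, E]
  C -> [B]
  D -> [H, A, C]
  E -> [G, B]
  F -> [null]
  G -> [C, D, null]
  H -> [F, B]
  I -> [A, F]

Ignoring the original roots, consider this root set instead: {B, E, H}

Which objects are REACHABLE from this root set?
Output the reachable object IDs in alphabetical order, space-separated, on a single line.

Answer: A B C D E F G H

Derivation:
Roots: B E H
Mark B: refs=F E, marked=B
Mark E: refs=G B, marked=B E
Mark H: refs=F B, marked=B E H
Mark F: refs=null, marked=B E F H
Mark G: refs=C D null, marked=B E F G H
Mark C: refs=B, marked=B C E F G H
Mark D: refs=H A C, marked=B C D E F G H
Mark A: refs=F D H, marked=A B C D E F G H
Unmarked (collected): I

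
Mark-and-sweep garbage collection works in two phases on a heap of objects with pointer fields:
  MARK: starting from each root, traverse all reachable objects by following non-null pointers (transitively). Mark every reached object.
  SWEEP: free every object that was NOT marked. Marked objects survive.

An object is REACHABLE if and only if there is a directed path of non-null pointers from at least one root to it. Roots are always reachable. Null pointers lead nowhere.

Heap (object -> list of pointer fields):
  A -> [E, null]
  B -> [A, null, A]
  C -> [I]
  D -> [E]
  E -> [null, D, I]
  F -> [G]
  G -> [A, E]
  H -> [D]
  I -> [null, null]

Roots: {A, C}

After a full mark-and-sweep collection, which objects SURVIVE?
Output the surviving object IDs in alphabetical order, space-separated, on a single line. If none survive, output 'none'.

Roots: A C
Mark A: refs=E null, marked=A
Mark C: refs=I, marked=A C
Mark E: refs=null D I, marked=A C E
Mark I: refs=null null, marked=A C E I
Mark D: refs=E, marked=A C D E I
Unmarked (collected): B F G H

Answer: A C D E I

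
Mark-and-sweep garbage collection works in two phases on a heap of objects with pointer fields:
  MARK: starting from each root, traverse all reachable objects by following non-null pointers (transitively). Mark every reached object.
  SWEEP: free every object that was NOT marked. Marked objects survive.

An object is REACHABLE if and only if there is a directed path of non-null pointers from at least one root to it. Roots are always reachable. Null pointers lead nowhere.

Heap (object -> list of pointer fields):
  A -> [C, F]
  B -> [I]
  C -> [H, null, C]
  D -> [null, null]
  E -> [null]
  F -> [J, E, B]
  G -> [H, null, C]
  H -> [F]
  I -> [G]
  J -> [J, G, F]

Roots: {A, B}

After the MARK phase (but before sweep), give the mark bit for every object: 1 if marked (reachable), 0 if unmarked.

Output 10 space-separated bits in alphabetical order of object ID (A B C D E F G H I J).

Answer: 1 1 1 0 1 1 1 1 1 1

Derivation:
Roots: A B
Mark A: refs=C F, marked=A
Mark B: refs=I, marked=A B
Mark C: refs=H null C, marked=A B C
Mark F: refs=J E B, marked=A B C F
Mark I: refs=G, marked=A B C F I
Mark H: refs=F, marked=A B C F H I
Mark J: refs=J G F, marked=A B C F H I J
Mark E: refs=null, marked=A B C E F H I J
Mark G: refs=H null C, marked=A B C E F G H I J
Unmarked (collected): D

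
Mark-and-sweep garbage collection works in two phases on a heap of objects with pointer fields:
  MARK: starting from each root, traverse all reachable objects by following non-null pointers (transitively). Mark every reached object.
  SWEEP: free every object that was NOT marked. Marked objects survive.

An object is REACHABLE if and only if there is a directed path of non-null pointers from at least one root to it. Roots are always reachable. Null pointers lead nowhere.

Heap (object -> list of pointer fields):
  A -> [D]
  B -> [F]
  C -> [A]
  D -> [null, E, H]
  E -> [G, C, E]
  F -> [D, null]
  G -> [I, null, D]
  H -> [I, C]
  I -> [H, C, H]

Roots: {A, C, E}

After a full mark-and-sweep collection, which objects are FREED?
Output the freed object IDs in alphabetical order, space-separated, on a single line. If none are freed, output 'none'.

Roots: A C E
Mark A: refs=D, marked=A
Mark C: refs=A, marked=A C
Mark E: refs=G C E, marked=A C E
Mark D: refs=null E H, marked=A C D E
Mark G: refs=I null D, marked=A C D E G
Mark H: refs=I C, marked=A C D E G H
Mark I: refs=H C H, marked=A C D E G H I
Unmarked (collected): B F

Answer: B F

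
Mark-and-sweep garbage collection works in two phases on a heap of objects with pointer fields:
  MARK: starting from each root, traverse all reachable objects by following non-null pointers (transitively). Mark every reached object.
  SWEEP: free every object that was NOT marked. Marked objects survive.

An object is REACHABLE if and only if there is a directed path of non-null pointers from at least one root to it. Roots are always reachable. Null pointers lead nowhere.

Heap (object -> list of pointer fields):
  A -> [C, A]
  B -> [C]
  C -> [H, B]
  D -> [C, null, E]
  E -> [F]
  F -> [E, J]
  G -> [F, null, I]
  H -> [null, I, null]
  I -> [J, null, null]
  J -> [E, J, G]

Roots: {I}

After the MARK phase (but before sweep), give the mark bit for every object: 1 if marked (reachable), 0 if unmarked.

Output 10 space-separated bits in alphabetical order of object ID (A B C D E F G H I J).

Answer: 0 0 0 0 1 1 1 0 1 1

Derivation:
Roots: I
Mark I: refs=J null null, marked=I
Mark J: refs=E J G, marked=I J
Mark E: refs=F, marked=E I J
Mark G: refs=F null I, marked=E G I J
Mark F: refs=E J, marked=E F G I J
Unmarked (collected): A B C D H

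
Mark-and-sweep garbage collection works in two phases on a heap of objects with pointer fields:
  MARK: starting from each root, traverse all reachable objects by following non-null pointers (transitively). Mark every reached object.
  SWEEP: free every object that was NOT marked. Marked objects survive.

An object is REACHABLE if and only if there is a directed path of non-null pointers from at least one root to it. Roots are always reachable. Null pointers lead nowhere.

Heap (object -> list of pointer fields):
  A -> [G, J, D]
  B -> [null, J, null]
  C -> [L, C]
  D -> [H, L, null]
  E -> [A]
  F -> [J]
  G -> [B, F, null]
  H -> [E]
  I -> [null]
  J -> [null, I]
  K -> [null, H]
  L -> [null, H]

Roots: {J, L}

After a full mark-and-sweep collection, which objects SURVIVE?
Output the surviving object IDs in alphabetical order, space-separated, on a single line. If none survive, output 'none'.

Roots: J L
Mark J: refs=null I, marked=J
Mark L: refs=null H, marked=J L
Mark I: refs=null, marked=I J L
Mark H: refs=E, marked=H I J L
Mark E: refs=A, marked=E H I J L
Mark A: refs=G J D, marked=A E H I J L
Mark G: refs=B F null, marked=A E G H I J L
Mark D: refs=H L null, marked=A D E G H I J L
Mark B: refs=null J null, marked=A B D E G H I J L
Mark F: refs=J, marked=A B D E F G H I J L
Unmarked (collected): C K

Answer: A B D E F G H I J L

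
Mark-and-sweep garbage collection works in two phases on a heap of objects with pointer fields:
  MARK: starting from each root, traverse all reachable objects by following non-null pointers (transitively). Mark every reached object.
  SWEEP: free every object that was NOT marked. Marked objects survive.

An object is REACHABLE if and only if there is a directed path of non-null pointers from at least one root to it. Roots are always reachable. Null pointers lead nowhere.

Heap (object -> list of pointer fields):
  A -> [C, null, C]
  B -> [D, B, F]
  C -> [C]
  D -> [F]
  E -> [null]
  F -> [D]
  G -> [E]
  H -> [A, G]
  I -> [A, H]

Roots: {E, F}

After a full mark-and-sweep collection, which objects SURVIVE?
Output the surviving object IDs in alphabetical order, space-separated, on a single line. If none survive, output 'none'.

Answer: D E F

Derivation:
Roots: E F
Mark E: refs=null, marked=E
Mark F: refs=D, marked=E F
Mark D: refs=F, marked=D E F
Unmarked (collected): A B C G H I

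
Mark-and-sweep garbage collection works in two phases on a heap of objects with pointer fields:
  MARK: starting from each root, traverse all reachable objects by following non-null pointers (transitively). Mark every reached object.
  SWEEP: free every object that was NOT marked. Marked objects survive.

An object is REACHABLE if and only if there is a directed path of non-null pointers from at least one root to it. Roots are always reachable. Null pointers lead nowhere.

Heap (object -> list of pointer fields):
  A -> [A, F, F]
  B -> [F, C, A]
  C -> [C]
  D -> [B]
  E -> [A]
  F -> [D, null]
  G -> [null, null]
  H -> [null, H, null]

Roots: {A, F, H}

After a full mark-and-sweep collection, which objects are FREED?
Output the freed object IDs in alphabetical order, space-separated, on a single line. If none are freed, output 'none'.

Roots: A F H
Mark A: refs=A F F, marked=A
Mark F: refs=D null, marked=A F
Mark H: refs=null H null, marked=A F H
Mark D: refs=B, marked=A D F H
Mark B: refs=F C A, marked=A B D F H
Mark C: refs=C, marked=A B C D F H
Unmarked (collected): E G

Answer: E G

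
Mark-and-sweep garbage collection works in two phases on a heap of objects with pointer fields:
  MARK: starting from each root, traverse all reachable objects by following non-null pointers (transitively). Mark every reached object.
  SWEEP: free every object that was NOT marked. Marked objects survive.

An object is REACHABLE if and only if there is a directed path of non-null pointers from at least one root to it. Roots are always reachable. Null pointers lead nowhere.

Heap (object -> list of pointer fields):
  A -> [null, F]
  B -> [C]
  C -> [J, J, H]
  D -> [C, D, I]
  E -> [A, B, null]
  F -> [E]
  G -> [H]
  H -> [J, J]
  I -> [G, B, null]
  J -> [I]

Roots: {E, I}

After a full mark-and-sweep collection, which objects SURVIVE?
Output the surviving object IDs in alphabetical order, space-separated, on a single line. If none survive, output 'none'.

Roots: E I
Mark E: refs=A B null, marked=E
Mark I: refs=G B null, marked=E I
Mark A: refs=null F, marked=A E I
Mark B: refs=C, marked=A B E I
Mark G: refs=H, marked=A B E G I
Mark F: refs=E, marked=A B E F G I
Mark C: refs=J J H, marked=A B C E F G I
Mark H: refs=J J, marked=A B C E F G H I
Mark J: refs=I, marked=A B C E F G H I J
Unmarked (collected): D

Answer: A B C E F G H I J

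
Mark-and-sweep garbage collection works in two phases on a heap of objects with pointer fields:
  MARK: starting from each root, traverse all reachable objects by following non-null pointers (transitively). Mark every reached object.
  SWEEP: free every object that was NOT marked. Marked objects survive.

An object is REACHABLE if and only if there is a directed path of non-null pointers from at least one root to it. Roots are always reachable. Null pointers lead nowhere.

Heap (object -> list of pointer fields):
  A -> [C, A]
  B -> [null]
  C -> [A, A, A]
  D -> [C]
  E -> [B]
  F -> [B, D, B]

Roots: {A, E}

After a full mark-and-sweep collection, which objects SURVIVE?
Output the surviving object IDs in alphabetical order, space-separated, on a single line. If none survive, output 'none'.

Roots: A E
Mark A: refs=C A, marked=A
Mark E: refs=B, marked=A E
Mark C: refs=A A A, marked=A C E
Mark B: refs=null, marked=A B C E
Unmarked (collected): D F

Answer: A B C E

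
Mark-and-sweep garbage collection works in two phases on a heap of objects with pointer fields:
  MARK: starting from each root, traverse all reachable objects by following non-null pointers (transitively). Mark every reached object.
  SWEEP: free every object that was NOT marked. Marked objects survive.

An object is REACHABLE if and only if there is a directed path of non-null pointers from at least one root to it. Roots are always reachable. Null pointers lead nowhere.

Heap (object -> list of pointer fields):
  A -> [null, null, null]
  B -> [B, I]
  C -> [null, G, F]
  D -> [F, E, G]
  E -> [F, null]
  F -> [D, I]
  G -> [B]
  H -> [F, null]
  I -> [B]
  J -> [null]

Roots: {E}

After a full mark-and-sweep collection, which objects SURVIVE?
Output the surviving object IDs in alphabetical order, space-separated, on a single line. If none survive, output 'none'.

Answer: B D E F G I

Derivation:
Roots: E
Mark E: refs=F null, marked=E
Mark F: refs=D I, marked=E F
Mark D: refs=F E G, marked=D E F
Mark I: refs=B, marked=D E F I
Mark G: refs=B, marked=D E F G I
Mark B: refs=B I, marked=B D E F G I
Unmarked (collected): A C H J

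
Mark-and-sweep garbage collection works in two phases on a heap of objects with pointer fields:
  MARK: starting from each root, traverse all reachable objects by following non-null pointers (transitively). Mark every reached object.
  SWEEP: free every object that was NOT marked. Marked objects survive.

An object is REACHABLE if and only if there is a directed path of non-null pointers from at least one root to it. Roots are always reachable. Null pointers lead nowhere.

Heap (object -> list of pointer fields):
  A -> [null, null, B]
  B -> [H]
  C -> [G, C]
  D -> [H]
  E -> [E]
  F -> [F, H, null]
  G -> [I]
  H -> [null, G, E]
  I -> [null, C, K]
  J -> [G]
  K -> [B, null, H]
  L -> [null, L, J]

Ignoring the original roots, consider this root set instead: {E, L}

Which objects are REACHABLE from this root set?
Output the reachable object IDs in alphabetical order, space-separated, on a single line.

Roots: E L
Mark E: refs=E, marked=E
Mark L: refs=null L J, marked=E L
Mark J: refs=G, marked=E J L
Mark G: refs=I, marked=E G J L
Mark I: refs=null C K, marked=E G I J L
Mark C: refs=G C, marked=C E G I J L
Mark K: refs=B null H, marked=C E G I J K L
Mark B: refs=H, marked=B C E G I J K L
Mark H: refs=null G E, marked=B C E G H I J K L
Unmarked (collected): A D F

Answer: B C E G H I J K L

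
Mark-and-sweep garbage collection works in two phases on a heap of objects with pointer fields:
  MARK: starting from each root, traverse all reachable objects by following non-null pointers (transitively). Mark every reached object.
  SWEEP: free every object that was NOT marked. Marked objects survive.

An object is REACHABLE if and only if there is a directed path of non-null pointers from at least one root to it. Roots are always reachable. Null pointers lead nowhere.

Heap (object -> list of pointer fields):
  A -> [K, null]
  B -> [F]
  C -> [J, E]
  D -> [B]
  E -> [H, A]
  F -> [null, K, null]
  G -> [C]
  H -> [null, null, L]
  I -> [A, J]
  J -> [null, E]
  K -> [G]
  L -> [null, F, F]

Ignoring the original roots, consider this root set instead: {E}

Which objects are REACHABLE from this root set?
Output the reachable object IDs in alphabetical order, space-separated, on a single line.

Roots: E
Mark E: refs=H A, marked=E
Mark H: refs=null null L, marked=E H
Mark A: refs=K null, marked=A E H
Mark L: refs=null F F, marked=A E H L
Mark K: refs=G, marked=A E H K L
Mark F: refs=null K null, marked=A E F H K L
Mark G: refs=C, marked=A E F G H K L
Mark C: refs=J E, marked=A C E F G H K L
Mark J: refs=null E, marked=A C E F G H J K L
Unmarked (collected): B D I

Answer: A C E F G H J K L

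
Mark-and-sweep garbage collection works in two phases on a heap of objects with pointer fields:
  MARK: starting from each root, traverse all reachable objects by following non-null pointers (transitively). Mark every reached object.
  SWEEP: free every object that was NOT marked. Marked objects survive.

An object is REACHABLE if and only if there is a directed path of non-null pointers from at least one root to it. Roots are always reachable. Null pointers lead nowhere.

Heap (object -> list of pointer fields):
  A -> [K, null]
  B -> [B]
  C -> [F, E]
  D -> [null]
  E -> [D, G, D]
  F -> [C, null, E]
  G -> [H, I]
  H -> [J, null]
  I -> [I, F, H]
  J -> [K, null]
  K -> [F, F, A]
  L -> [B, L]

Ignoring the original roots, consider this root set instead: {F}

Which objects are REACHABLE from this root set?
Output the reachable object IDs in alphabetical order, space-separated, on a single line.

Roots: F
Mark F: refs=C null E, marked=F
Mark C: refs=F E, marked=C F
Mark E: refs=D G D, marked=C E F
Mark D: refs=null, marked=C D E F
Mark G: refs=H I, marked=C D E F G
Mark H: refs=J null, marked=C D E F G H
Mark I: refs=I F H, marked=C D E F G H I
Mark J: refs=K null, marked=C D E F G H I J
Mark K: refs=F F A, marked=C D E F G H I J K
Mark A: refs=K null, marked=A C D E F G H I J K
Unmarked (collected): B L

Answer: A C D E F G H I J K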